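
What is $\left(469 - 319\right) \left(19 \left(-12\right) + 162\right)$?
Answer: $-9900$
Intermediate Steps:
$\left(469 - 319\right) \left(19 \left(-12\right) + 162\right) = \left(469 - 319\right) \left(-228 + 162\right) = 150 \left(-66\right) = -9900$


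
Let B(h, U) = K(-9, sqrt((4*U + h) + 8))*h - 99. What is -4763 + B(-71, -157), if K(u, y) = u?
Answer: -4223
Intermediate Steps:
B(h, U) = -99 - 9*h (B(h, U) = -9*h - 99 = -99 - 9*h)
-4763 + B(-71, -157) = -4763 + (-99 - 9*(-71)) = -4763 + (-99 + 639) = -4763 + 540 = -4223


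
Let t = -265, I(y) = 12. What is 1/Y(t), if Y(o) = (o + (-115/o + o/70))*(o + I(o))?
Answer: 742/50376601 ≈ 1.4729e-5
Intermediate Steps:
Y(o) = (12 + o)*(-115/o + 71*o/70) (Y(o) = (o + (-115/o + o/70))*(o + 12) = (o + (-115/o + o*(1/70)))*(12 + o) = (o + (-115/o + o/70))*(12 + o) = (-115/o + 71*o/70)*(12 + o) = (12 + o)*(-115/o + 71*o/70))
1/Y(t) = 1/((1/70)*(-96600 - 265*(-8050 + 71*(-265)² + 852*(-265)))/(-265)) = 1/((1/70)*(-1/265)*(-96600 - 265*(-8050 + 71*70225 - 225780))) = 1/((1/70)*(-1/265)*(-96600 - 265*(-8050 + 4985975 - 225780))) = 1/((1/70)*(-1/265)*(-96600 - 265*4752145)) = 1/((1/70)*(-1/265)*(-96600 - 1259318425)) = 1/((1/70)*(-1/265)*(-1259415025)) = 1/(50376601/742) = 742/50376601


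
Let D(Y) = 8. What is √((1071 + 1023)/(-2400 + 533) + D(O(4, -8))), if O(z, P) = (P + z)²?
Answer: √23976014/1867 ≈ 2.6227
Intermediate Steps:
√((1071 + 1023)/(-2400 + 533) + D(O(4, -8))) = √((1071 + 1023)/(-2400 + 533) + 8) = √(2094/(-1867) + 8) = √(2094*(-1/1867) + 8) = √(-2094/1867 + 8) = √(12842/1867) = √23976014/1867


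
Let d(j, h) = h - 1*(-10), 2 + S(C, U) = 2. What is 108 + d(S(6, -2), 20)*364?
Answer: 11028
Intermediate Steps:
S(C, U) = 0 (S(C, U) = -2 + 2 = 0)
d(j, h) = 10 + h (d(j, h) = h + 10 = 10 + h)
108 + d(S(6, -2), 20)*364 = 108 + (10 + 20)*364 = 108 + 30*364 = 108 + 10920 = 11028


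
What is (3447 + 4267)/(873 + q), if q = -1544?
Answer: -7714/671 ≈ -11.496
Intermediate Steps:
(3447 + 4267)/(873 + q) = (3447 + 4267)/(873 - 1544) = 7714/(-671) = 7714*(-1/671) = -7714/671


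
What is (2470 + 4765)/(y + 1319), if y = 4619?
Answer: 7235/5938 ≈ 1.2184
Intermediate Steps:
(2470 + 4765)/(y + 1319) = (2470 + 4765)/(4619 + 1319) = 7235/5938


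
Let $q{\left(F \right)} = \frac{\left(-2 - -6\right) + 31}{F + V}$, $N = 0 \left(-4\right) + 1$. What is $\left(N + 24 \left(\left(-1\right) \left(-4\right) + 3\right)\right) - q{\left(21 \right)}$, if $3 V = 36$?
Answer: $\frac{5542}{33} \approx 167.94$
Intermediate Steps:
$V = 12$ ($V = \frac{1}{3} \cdot 36 = 12$)
$N = 1$ ($N = 0 + 1 = 1$)
$q{\left(F \right)} = \frac{35}{12 + F}$ ($q{\left(F \right)} = \frac{\left(-2 - -6\right) + 31}{F + 12} = \frac{\left(-2 + 6\right) + 31}{12 + F} = \frac{4 + 31}{12 + F} = \frac{35}{12 + F}$)
$\left(N + 24 \left(\left(-1\right) \left(-4\right) + 3\right)\right) - q{\left(21 \right)} = \left(1 + 24 \left(\left(-1\right) \left(-4\right) + 3\right)\right) - \frac{35}{12 + 21} = \left(1 + 24 \left(4 + 3\right)\right) - \frac{35}{33} = \left(1 + 24 \cdot 7\right) - 35 \cdot \frac{1}{33} = \left(1 + 168\right) - \frac{35}{33} = 169 - \frac{35}{33} = \frac{5542}{33}$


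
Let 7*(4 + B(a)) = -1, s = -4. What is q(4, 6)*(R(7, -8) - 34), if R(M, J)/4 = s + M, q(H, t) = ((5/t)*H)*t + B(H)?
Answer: -2442/7 ≈ -348.86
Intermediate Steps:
B(a) = -29/7 (B(a) = -4 + (1/7)*(-1) = -4 - 1/7 = -29/7)
q(H, t) = -29/7 + 5*H (q(H, t) = ((5/t)*H)*t - 29/7 = (5*H/t)*t - 29/7 = 5*H - 29/7 = -29/7 + 5*H)
R(M, J) = -16 + 4*M (R(M, J) = 4*(-4 + M) = -16 + 4*M)
q(4, 6)*(R(7, -8) - 34) = (-29/7 + 5*4)*((-16 + 4*7) - 34) = (-29/7 + 20)*((-16 + 28) - 34) = 111*(12 - 34)/7 = (111/7)*(-22) = -2442/7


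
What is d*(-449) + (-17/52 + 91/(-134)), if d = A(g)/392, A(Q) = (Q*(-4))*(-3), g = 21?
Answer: -7063957/24388 ≈ -289.65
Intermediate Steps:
A(Q) = 12*Q (A(Q) = -4*Q*(-3) = 12*Q)
d = 9/14 (d = (12*21)/392 = 252*(1/392) = 9/14 ≈ 0.64286)
d*(-449) + (-17/52 + 91/(-134)) = (9/14)*(-449) + (-17/52 + 91/(-134)) = -4041/14 + (-17*1/52 + 91*(-1/134)) = -4041/14 + (-17/52 - 91/134) = -4041/14 - 3505/3484 = -7063957/24388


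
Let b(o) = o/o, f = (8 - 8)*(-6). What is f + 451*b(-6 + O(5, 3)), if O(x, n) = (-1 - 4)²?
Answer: 451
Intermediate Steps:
f = 0 (f = 0*(-6) = 0)
O(x, n) = 25 (O(x, n) = (-5)² = 25)
b(o) = 1
f + 451*b(-6 + O(5, 3)) = 0 + 451*1 = 0 + 451 = 451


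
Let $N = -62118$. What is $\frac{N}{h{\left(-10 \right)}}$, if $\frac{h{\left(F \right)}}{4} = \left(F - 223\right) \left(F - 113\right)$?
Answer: $- \frac{10353}{19106} \approx -0.54187$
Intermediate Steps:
$h{\left(F \right)} = 4 \left(-223 + F\right) \left(-113 + F\right)$ ($h{\left(F \right)} = 4 \left(F - 223\right) \left(F - 113\right) = 4 \left(-223 + F\right) \left(-113 + F\right)$)
$\frac{N}{h{\left(-10 \right)}} = - \frac{62118}{100796 - -13440 + 4 \left(-10\right)^{2}} = - \frac{62118}{100796 + 13440 + 4 \cdot 100} = - \frac{62118}{100796 + 13440 + 400} = - \frac{62118}{114636} = \left(-62118\right) \frac{1}{114636} = - \frac{10353}{19106}$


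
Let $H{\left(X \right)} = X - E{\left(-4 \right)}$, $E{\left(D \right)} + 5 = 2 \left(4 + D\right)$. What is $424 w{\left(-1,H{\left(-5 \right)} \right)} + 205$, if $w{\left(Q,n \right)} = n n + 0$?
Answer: $205$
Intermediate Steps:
$E{\left(D \right)} = 3 + 2 D$ ($E{\left(D \right)} = -5 + 2 \left(4 + D\right) = -5 + \left(8 + 2 D\right) = 3 + 2 D$)
$H{\left(X \right)} = 5 + X$ ($H{\left(X \right)} = X - \left(3 + 2 \left(-4\right)\right) = X - \left(3 - 8\right) = X - -5 = X + 5 = 5 + X$)
$w{\left(Q,n \right)} = n^{2}$ ($w{\left(Q,n \right)} = n^{2} + 0 = n^{2}$)
$424 w{\left(-1,H{\left(-5 \right)} \right)} + 205 = 424 \left(5 - 5\right)^{2} + 205 = 424 \cdot 0^{2} + 205 = 424 \cdot 0 + 205 = 0 + 205 = 205$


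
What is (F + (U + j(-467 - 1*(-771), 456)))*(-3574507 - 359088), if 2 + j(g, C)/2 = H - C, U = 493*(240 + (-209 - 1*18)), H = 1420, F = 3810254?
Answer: -15020774730265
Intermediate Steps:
U = 6409 (U = 493*(240 + (-209 - 18)) = 493*(240 - 227) = 493*13 = 6409)
j(g, C) = 2836 - 2*C (j(g, C) = -4 + 2*(1420 - C) = -4 + (2840 - 2*C) = 2836 - 2*C)
(F + (U + j(-467 - 1*(-771), 456)))*(-3574507 - 359088) = (3810254 + (6409 + (2836 - 2*456)))*(-3574507 - 359088) = (3810254 + (6409 + (2836 - 912)))*(-3933595) = (3810254 + (6409 + 1924))*(-3933595) = (3810254 + 8333)*(-3933595) = 3818587*(-3933595) = -15020774730265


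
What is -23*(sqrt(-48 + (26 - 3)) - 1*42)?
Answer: 966 - 115*I ≈ 966.0 - 115.0*I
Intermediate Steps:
-23*(sqrt(-48 + (26 - 3)) - 1*42) = -23*(sqrt(-48 + 23) - 42) = -23*(sqrt(-25) - 42) = -23*(5*I - 42) = -23*(-42 + 5*I) = 966 - 115*I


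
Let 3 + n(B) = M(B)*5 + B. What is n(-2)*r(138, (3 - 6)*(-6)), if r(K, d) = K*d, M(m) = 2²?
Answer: 37260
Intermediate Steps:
M(m) = 4
n(B) = 17 + B (n(B) = -3 + (4*5 + B) = -3 + (20 + B) = 17 + B)
n(-2)*r(138, (3 - 6)*(-6)) = (17 - 2)*(138*((3 - 6)*(-6))) = 15*(138*(-3*(-6))) = 15*(138*18) = 15*2484 = 37260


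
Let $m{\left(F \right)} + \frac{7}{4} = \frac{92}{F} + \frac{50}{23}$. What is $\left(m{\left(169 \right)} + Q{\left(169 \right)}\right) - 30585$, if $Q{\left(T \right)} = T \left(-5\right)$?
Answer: $- \frac{488658585}{15548} \approx -31429.0$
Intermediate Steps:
$Q{\left(T \right)} = - 5 T$
$m{\left(F \right)} = \frac{39}{92} + \frac{92}{F}$ ($m{\left(F \right)} = - \frac{7}{4} + \left(\frac{92}{F} + \frac{50}{23}\right) = - \frac{7}{4} + \left(\frac{50}{23} + \frac{92}{F}\right) = \frac{39}{92} + \frac{92}{F}$)
$\left(m{\left(169 \right)} + Q{\left(169 \right)}\right) - 30585 = \left(\left(\frac{39}{92} + \frac{92}{169}\right) - 845\right) - 30585 = \left(\frac{15055}{15548} - 845\right) - 30585 = - \frac{13123005}{15548} - 30585 = - \frac{488658585}{15548}$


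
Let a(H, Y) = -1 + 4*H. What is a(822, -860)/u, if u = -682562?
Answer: -3287/682562 ≈ -0.0048157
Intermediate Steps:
a(822, -860)/u = (-1 + 4*822)/(-682562) = (-1 + 3288)*(-1/682562) = 3287*(-1/682562) = -3287/682562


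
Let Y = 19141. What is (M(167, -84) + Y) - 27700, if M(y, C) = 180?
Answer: -8379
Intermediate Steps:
(M(167, -84) + Y) - 27700 = (180 + 19141) - 27700 = 19321 - 27700 = -8379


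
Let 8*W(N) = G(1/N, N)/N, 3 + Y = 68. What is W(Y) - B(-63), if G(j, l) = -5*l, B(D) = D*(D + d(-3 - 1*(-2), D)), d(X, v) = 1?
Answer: -31253/8 ≈ -3906.6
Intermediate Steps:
B(D) = D*(1 + D) (B(D) = D*(D + 1) = D*(1 + D))
Y = 65 (Y = -3 + 68 = 65)
W(N) = -5/8 (W(N) = ((-5*N)/N)/8 = (⅛)*(-5) = -5/8)
W(Y) - B(-63) = -5/8 - (-63)*(1 - 63) = -5/8 - (-63)*(-62) = -5/8 - 1*3906 = -5/8 - 3906 = -31253/8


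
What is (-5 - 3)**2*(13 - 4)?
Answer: 576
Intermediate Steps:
(-5 - 3)**2*(13 - 4) = (-8)**2*9 = 64*9 = 576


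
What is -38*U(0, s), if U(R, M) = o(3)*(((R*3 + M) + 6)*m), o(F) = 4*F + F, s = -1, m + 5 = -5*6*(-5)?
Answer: -413250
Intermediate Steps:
m = 145 (m = -5 - 5*6*(-5) = -5 - 30*(-5) = -5 + 150 = 145)
o(F) = 5*F
U(R, M) = 13050 + 2175*M + 6525*R (U(R, M) = (5*3)*(((R*3 + M) + 6)*145) = 15*(((3*R + M) + 6)*145) = 15*(((M + 3*R) + 6)*145) = 15*((6 + M + 3*R)*145) = 15*(870 + 145*M + 435*R) = 13050 + 2175*M + 6525*R)
-38*U(0, s) = -38*(13050 + 2175*(-1) + 6525*0) = -38*(13050 - 2175 + 0) = -38*10875 = -413250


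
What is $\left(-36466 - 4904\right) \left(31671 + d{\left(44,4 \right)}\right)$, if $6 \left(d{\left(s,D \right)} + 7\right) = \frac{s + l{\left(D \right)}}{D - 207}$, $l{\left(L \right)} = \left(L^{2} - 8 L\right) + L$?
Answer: $- \frac{37988219200}{29} \approx -1.3099 \cdot 10^{9}$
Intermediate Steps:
$l{\left(L \right)} = L^{2} - 7 L$
$d{\left(s,D \right)} = -7 + \frac{s + D \left(-7 + D\right)}{6 \left(-207 + D\right)}$ ($d{\left(s,D \right)} = -7 + \frac{\left(s + D \left(-7 + D\right)\right) \frac{1}{D - 207}}{6} = -7 + \frac{\left(s + D \left(-7 + D\right)\right) \frac{1}{-207 + D}}{6} = -7 + \frac{\frac{1}{-207 + D} \left(s + D \left(-7 + D\right)\right)}{6} = -7 + \frac{s + D \left(-7 + D\right)}{6 \left(-207 + D\right)}$)
$\left(-36466 - 4904\right) \left(31671 + d{\left(44,4 \right)}\right) = \left(-36466 - 4904\right) \left(31671 + \frac{8694 + 44 + 4^{2} - 196}{6 \left(-207 + 4\right)}\right) = - 41370 \left(31671 + \frac{8694 + 44 + 16 - 196}{6 \left(-203\right)}\right) = - 41370 \left(31671 + \frac{1}{6} \left(- \frac{1}{203}\right) 8558\right) = - 41370 \left(31671 - \frac{4279}{609}\right) = \left(-41370\right) \frac{19283360}{609} = - \frac{37988219200}{29}$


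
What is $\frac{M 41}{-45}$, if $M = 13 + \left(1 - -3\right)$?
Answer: $- \frac{697}{45} \approx -15.489$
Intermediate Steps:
$M = 17$ ($M = 13 + \left(1 + 3\right) = 13 + 4 = 17$)
$\frac{M 41}{-45} = \frac{17 \cdot 41}{-45} = 697 \left(- \frac{1}{45}\right) = - \frac{697}{45}$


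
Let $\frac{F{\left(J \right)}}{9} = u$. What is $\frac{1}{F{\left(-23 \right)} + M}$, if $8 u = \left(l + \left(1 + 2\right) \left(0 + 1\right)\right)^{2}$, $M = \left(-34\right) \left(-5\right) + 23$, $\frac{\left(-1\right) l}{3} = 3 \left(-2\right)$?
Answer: $\frac{8}{5513} \approx 0.0014511$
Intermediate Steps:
$l = 18$ ($l = - 3 \cdot 3 \left(-2\right) = \left(-3\right) \left(-6\right) = 18$)
$M = 193$ ($M = 170 + 23 = 193$)
$u = \frac{441}{8}$ ($u = \frac{\left(18 + \left(1 + 2\right) \left(0 + 1\right)\right)^{2}}{8} = \frac{\left(18 + 3 \cdot 1\right)^{2}}{8} = \frac{\left(18 + 3\right)^{2}}{8} = \frac{21^{2}}{8} = \frac{1}{8} \cdot 441 = \frac{441}{8} \approx 55.125$)
$F{\left(J \right)} = \frac{3969}{8}$ ($F{\left(J \right)} = 9 \cdot \frac{441}{8} = \frac{3969}{8}$)
$\frac{1}{F{\left(-23 \right)} + M} = \frac{1}{\frac{3969}{8} + 193} = \frac{1}{\frac{5513}{8}} = \frac{8}{5513}$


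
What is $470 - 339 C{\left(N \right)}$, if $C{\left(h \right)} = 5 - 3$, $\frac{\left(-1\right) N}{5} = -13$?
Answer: $-208$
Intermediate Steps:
$N = 65$ ($N = \left(-5\right) \left(-13\right) = 65$)
$C{\left(h \right)} = 2$ ($C{\left(h \right)} = 5 - 3 = 2$)
$470 - 339 C{\left(N \right)} = 470 - 678 = -208$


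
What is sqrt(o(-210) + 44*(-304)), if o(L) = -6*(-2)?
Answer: 2*I*sqrt(3341) ≈ 115.6*I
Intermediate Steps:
o(L) = 12
sqrt(o(-210) + 44*(-304)) = sqrt(12 + 44*(-304)) = sqrt(12 - 13376) = sqrt(-13364) = 2*I*sqrt(3341)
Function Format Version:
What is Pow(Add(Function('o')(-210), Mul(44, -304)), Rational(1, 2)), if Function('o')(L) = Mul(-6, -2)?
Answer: Mul(2, I, Pow(3341, Rational(1, 2))) ≈ Mul(115.60, I)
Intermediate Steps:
Function('o')(L) = 12
Pow(Add(Function('o')(-210), Mul(44, -304)), Rational(1, 2)) = Pow(Add(12, Mul(44, -304)), Rational(1, 2)) = Pow(Add(12, -13376), Rational(1, 2)) = Pow(-13364, Rational(1, 2)) = Mul(2, I, Pow(3341, Rational(1, 2)))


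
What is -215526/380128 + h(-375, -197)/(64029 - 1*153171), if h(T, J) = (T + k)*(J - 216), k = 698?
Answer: 7874069095/8471342544 ≈ 0.92949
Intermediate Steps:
h(T, J) = (-216 + J)*(698 + T) (h(T, J) = (T + 698)*(J - 216) = (698 + T)*(-216 + J) = (-216 + J)*(698 + T))
-215526/380128 + h(-375, -197)/(64029 - 1*153171) = -215526/380128 + (-150768 - 216*(-375) + 698*(-197) - 197*(-375))/(64029 - 1*153171) = -215526*1/380128 + (-150768 + 81000 - 137506 + 73875)/(64029 - 153171) = -107763/190064 - 133399/(-89142) = -107763/190064 - 133399*(-1/89142) = -107763/190064 + 133399/89142 = 7874069095/8471342544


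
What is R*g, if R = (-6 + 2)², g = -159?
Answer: -2544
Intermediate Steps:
R = 16 (R = (-4)² = 16)
R*g = 16*(-159) = -2544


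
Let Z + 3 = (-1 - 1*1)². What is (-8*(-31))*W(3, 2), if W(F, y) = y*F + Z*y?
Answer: 1984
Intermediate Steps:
Z = 1 (Z = -3 + (-1 - 1*1)² = -3 + (-1 - 1)² = -3 + (-2)² = -3 + 4 = 1)
W(F, y) = y + F*y (W(F, y) = y*F + 1*y = F*y + y = y + F*y)
(-8*(-31))*W(3, 2) = (-8*(-31))*(2*(1 + 3)) = 248*(2*4) = 248*8 = 1984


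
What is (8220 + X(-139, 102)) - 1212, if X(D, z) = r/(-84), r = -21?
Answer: 28033/4 ≈ 7008.3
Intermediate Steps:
X(D, z) = ¼ (X(D, z) = -21/(-84) = -21*(-1/84) = ¼)
(8220 + X(-139, 102)) - 1212 = (8220 + ¼) - 1212 = 32881/4 - 1212 = 28033/4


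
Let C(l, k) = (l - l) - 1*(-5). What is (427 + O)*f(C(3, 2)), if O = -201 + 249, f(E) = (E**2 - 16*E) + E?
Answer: -23750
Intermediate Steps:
C(l, k) = 5 (C(l, k) = 0 + 5 = 5)
f(E) = E**2 - 15*E
O = 48
(427 + O)*f(C(3, 2)) = (427 + 48)*(5*(-15 + 5)) = 475*(5*(-10)) = 475*(-50) = -23750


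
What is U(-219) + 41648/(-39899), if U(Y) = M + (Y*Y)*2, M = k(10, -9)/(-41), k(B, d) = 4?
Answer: 156912999834/1635859 ≈ 95921.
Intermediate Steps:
M = -4/41 (M = 4/(-41) = 4*(-1/41) = -4/41 ≈ -0.097561)
U(Y) = -4/41 + 2*Y² (U(Y) = -4/41 + (Y*Y)*2 = -4/41 + Y²*2 = -4/41 + 2*Y²)
U(-219) + 41648/(-39899) = (-4/41 + 2*(-219)²) + 41648/(-39899) = (-4/41 + 2*47961) + 41648*(-1/39899) = (-4/41 + 95922) - 41648/39899 = 3932798/41 - 41648/39899 = 156912999834/1635859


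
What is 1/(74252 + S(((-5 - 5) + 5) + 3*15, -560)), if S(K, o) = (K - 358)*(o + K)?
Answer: 1/239612 ≈ 4.1734e-6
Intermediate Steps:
S(K, o) = (-358 + K)*(K + o)
1/(74252 + S(((-5 - 5) + 5) + 3*15, -560)) = 1/(74252 + ((((-5 - 5) + 5) + 3*15)² - 358*(((-5 - 5) + 5) + 3*15) - 358*(-560) + (((-5 - 5) + 5) + 3*15)*(-560))) = 1/(74252 + (((-10 + 5) + 45)² - 358*((-10 + 5) + 45) + 200480 + ((-10 + 5) + 45)*(-560))) = 1/(74252 + ((-5 + 45)² - 358*(-5 + 45) + 200480 + (-5 + 45)*(-560))) = 1/(74252 + (40² - 358*40 + 200480 + 40*(-560))) = 1/(74252 + (1600 - 14320 + 200480 - 22400)) = 1/(74252 + 165360) = 1/239612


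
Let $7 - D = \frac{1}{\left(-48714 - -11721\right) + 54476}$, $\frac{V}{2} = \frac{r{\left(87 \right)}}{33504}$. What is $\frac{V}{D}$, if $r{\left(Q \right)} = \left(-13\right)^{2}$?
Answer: $\frac{2954627}{2050109760} \approx 0.0014412$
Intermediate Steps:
$r{\left(Q \right)} = 169$
$V = \frac{169}{16752}$ ($V = 2 \cdot \frac{169}{33504} = \frac{169}{16752} \approx 0.010088$)
$D = \frac{122380}{17483}$ ($D = 7 - \frac{1}{\left(-48714 - -11721\right) + 54476} = 7 - \frac{1}{\left(-48714 + 11721\right) + 54476} = 7 - \frac{1}{-36993 + 54476} = 7 - \frac{1}{17483} = \frac{122380}{17483} \approx 6.9999$)
$\frac{V}{D} = \frac{169}{16752 \cdot \frac{122380}{17483}} = \frac{169}{16752} \cdot \frac{17483}{122380} = \frac{2954627}{2050109760}$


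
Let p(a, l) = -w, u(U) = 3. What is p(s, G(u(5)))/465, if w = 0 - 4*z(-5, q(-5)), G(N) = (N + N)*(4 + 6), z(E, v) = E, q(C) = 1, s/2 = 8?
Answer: -4/93 ≈ -0.043011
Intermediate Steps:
s = 16 (s = 2*8 = 16)
G(N) = 20*N (G(N) = (2*N)*10 = 20*N)
w = 20 (w = 0 - 4*(-5) = 0 + 20 = 20)
p(a, l) = -20 (p(a, l) = -1*20 = -20)
p(s, G(u(5)))/465 = -20/465 = -20*1/465 = -4/93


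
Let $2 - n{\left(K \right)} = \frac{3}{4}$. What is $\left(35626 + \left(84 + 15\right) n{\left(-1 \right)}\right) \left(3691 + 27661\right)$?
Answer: $1120826162$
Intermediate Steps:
$n{\left(K \right)} = \frac{5}{4}$ ($n{\left(K \right)} = 2 - \frac{3}{4} = \frac{5}{4}$)
$\left(35626 + \left(84 + 15\right) n{\left(-1 \right)}\right) \left(3691 + 27661\right) = \left(35626 + \left(84 + 15\right) \frac{5}{4}\right) \left(3691 + 27661\right) = \left(35626 + 99 \cdot \frac{5}{4}\right) 31352 = \left(35626 + \frac{495}{4}\right) 31352 = \frac{142999}{4} \cdot 31352 = 1120826162$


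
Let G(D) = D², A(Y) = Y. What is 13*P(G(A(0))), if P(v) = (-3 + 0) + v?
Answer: -39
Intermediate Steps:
P(v) = -3 + v
13*P(G(A(0))) = 13*(-3 + 0²) = 13*(-3 + 0) = 13*(-3) = -39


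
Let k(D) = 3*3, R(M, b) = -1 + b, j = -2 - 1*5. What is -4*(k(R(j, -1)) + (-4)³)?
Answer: 220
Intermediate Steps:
j = -7 (j = -2 - 5 = -7)
k(D) = 9
-4*(k(R(j, -1)) + (-4)³) = -4*(9 + (-4)³) = -4*(9 - 64) = -4*(-55) = 220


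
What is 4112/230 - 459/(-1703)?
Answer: 3554153/195845 ≈ 18.148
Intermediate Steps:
4112/230 - 459/(-1703) = 4112*(1/230) - 459*(-1/1703) = 2056/115 + 459/1703 = 3554153/195845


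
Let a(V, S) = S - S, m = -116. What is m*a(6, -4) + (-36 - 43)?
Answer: -79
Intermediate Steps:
a(V, S) = 0
m*a(6, -4) + (-36 - 43) = -116*0 + (-36 - 43) = 0 - 79 = -79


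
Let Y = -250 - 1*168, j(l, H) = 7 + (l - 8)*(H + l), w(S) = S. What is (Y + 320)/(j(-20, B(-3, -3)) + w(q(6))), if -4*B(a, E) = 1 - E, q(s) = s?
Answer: -98/601 ≈ -0.16306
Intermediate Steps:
B(a, E) = -1/4 + E/4 (B(a, E) = -(1 - E)/4 = -1/4 + E/4)
j(l, H) = 7 + (-8 + l)*(H + l)
Y = -418 (Y = -250 - 168 = -418)
(Y + 320)/(j(-20, B(-3, -3)) + w(q(6))) = (-418 + 320)/((7 + (-20)**2 - 8*(-1/4 + (1/4)*(-3)) - 8*(-20) + (-1/4 + (1/4)*(-3))*(-20)) + 6) = -98/((7 + 400 - 8*(-1/4 - 3/4) + 160 + (-1/4 - 3/4)*(-20)) + 6) = -98/((7 + 400 - 8*(-1) + 160 - 1*(-20)) + 6) = -98/((7 + 400 + 8 + 160 + 20) + 6) = -98/(595 + 6) = -98/601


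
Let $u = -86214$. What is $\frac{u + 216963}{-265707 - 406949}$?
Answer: $- \frac{130749}{672656} \approx -0.19438$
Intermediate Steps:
$\frac{u + 216963}{-265707 - 406949} = \frac{-86214 + 216963}{-265707 - 406949} = \frac{130749}{-672656} = 130749 \left(- \frac{1}{672656}\right) = - \frac{130749}{672656}$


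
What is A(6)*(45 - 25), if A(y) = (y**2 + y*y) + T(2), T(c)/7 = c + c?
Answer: 2000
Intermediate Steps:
T(c) = 14*c (T(c) = 7*(c + c) = 7*(2*c) = 14*c)
A(y) = 28 + 2*y**2 (A(y) = (y**2 + y*y) + 14*2 = (y**2 + y**2) + 28 = 2*y**2 + 28 = 28 + 2*y**2)
A(6)*(45 - 25) = (28 + 2*6**2)*(45 - 25) = (28 + 2*36)*20 = (28 + 72)*20 = 100*20 = 2000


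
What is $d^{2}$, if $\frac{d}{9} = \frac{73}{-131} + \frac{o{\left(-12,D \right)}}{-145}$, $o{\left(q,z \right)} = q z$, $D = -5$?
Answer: $\frac{1102306401}{14432401} \approx 76.377$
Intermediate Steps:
$d = - \frac{33201}{3799}$ ($d = 9 \left(\frac{73}{-131} + \frac{\left(-12\right) \left(-5\right)}{-145}\right) = 9 \left(73 \left(- \frac{1}{131}\right) + 60 \left(- \frac{1}{145}\right)\right) = 9 \left(- \frac{73}{131} - \frac{12}{29}\right) = 9 \left(- \frac{3689}{3799}\right) = - \frac{33201}{3799} \approx -8.7394$)
$d^{2} = \left(- \frac{33201}{3799}\right)^{2} = \frac{1102306401}{14432401}$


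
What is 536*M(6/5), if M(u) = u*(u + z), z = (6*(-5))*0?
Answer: 19296/25 ≈ 771.84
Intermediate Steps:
z = 0 (z = -30*0 = 0)
M(u) = u² (M(u) = u*(u + 0) = u*u = u²)
536*M(6/5) = 536*(6/5)² = 536*(36/25) = 19296/25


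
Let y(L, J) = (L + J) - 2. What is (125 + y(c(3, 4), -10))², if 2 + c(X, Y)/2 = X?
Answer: 13225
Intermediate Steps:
c(X, Y) = -4 + 2*X
y(L, J) = -2 + J + L (y(L, J) = (J + L) - 2 = -2 + J + L)
(125 + y(c(3, 4), -10))² = (125 + (-2 - 10 + (-4 + 2*3)))² = (125 + (-2 - 10 + (-4 + 6)))² = (125 + (-2 - 10 + 2))² = (125 - 10)² = 115² = 13225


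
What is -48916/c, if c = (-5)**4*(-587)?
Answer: 48916/366875 ≈ 0.13333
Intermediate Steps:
c = -366875 (c = 625*(-587) = -366875)
-48916/c = -48916/(-366875) = -48916*(-1/366875) = 48916/366875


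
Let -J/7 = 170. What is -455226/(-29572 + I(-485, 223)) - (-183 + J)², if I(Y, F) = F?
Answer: -18442065265/9783 ≈ -1.8851e+6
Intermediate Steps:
J = -1190 (J = -7*170 = -1190)
-455226/(-29572 + I(-485, 223)) - (-183 + J)² = -455226/(-29572 + 223) - (-183 - 1190)² = -455226/(-29349) - 1*(-1373)² = -455226*(-1/29349) - 1*1885129 = 151742/9783 - 1885129 = -18442065265/9783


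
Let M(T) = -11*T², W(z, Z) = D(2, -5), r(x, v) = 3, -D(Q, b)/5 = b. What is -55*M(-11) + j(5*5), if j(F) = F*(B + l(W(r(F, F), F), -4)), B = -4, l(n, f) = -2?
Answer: 73055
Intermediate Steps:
D(Q, b) = -5*b
W(z, Z) = 25 (W(z, Z) = -5*(-5) = 25)
j(F) = -6*F (j(F) = F*(-4 - 2) = F*(-6) = -6*F)
-55*M(-11) + j(5*5) = -(-605)*(-11)² - 30*5 = -(-605)*121 - 6*25 = -55*(-1331) - 150 = 73205 - 150 = 73055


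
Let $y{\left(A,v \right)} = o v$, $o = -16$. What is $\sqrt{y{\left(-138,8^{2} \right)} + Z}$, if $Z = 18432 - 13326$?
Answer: $\sqrt{4082} \approx 63.891$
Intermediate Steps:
$y{\left(A,v \right)} = - 16 v$
$Z = 5106$ ($Z = 18432 - 13326 = 5106$)
$\sqrt{y{\left(-138,8^{2} \right)} + Z} = \sqrt{- 16 \cdot 8^{2} + 5106} = \sqrt{\left(-16\right) 64 + 5106} = \sqrt{-1024 + 5106} = \sqrt{4082}$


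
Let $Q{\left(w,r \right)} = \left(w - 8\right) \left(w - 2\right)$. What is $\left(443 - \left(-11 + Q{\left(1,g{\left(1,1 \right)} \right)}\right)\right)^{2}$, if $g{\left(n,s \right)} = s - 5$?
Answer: $199809$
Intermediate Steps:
$g{\left(n,s \right)} = -5 + s$ ($g{\left(n,s \right)} = s - 5 = -5 + s$)
$Q{\left(w,r \right)} = \left(-8 + w\right) \left(-2 + w\right)$ ($Q{\left(w,r \right)} = \left(w - 8\right) \left(-2 + w\right) = \left(-8 + w\right) \left(-2 + w\right)$)
$\left(443 - \left(-11 + Q{\left(1,g{\left(1,1 \right)} \right)}\right)\right)^{2} = \left(443 + \left(11 - \left(16 + 1^{2} - 10\right)\right)\right)^{2} = \left(443 + \left(11 - \left(16 + 1 - 10\right)\right)\right)^{2} = \left(443 + \left(11 - 7\right)\right)^{2} = \left(443 + 4\right)^{2} = 447^{2} = 199809$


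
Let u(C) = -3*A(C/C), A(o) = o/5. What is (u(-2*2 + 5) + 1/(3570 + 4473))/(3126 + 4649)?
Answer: -24124/312671625 ≈ -7.7154e-5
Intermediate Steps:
A(o) = o/5 (A(o) = o*(1/5) = o/5)
u(C) = -3/5 (u(C) = -3*C/C/5 = -3/5)
(u(-2*2 + 5) + 1/(3570 + 4473))/(3126 + 4649) = (-3/5 + 1/(3570 + 4473))/(3126 + 4649) = (-3/5 + 1/8043)/7775 = (-3/5 + 1/8043)*(1/7775) = -24124/40215*1/7775 = -24124/312671625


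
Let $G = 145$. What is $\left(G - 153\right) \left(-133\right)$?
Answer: $1064$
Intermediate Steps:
$\left(G - 153\right) \left(-133\right) = \left(145 - 153\right) \left(-133\right) = \left(-8\right) \left(-133\right) = 1064$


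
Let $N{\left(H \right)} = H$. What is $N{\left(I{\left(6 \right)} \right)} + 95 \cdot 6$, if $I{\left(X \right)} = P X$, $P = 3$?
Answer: $588$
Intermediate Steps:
$I{\left(X \right)} = 3 X$
$N{\left(I{\left(6 \right)} \right)} + 95 \cdot 6 = 3 \cdot 6 + 95 \cdot 6 = 18 + 570 = 588$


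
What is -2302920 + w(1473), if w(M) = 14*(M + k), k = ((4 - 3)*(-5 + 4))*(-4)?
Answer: -2282242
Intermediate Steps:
k = 4 (k = (1*(-1))*(-4) = -1*(-4) = 4)
w(M) = 56 + 14*M (w(M) = 14*(M + 4) = 14*(4 + M) = 56 + 14*M)
-2302920 + w(1473) = -2302920 + (56 + 14*1473) = -2302920 + (56 + 20622) = -2302920 + 20678 = -2282242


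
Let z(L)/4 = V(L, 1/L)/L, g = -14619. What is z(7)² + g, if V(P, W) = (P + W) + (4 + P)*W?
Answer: -35040683/2401 ≈ -14594.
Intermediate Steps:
V(P, W) = P + W + W*(4 + P) (V(P, W) = (P + W) + W*(4 + P) = P + W + W*(4 + P))
z(L) = 4*(1 + L + 5/L)/L (z(L) = 4*((L + 5/L + L/L)/L) = 4*((L + 5/L + 1)/L) = 4*((1 + L + 5/L)/L) = 4*(1 + L + 5/L)/L)
z(7)² + g = (4 + 4/7 + 20/7²)² - 14619 = (4 + 4*(⅐) + 20*(1/49))² - 14619 = (4 + 4/7 + 20/49)² - 14619 = (244/49)² - 14619 = 59536/2401 - 14619 = -35040683/2401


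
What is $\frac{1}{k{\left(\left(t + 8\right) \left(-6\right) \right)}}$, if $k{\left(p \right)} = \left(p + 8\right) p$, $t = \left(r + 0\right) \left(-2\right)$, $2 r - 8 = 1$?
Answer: $\frac{1}{84} \approx 0.011905$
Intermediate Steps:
$r = \frac{9}{2}$ ($r = 4 + \frac{1}{2} \cdot 1 = 4 + \frac{1}{2} = \frac{9}{2} \approx 4.5$)
$t = -9$ ($t = \left(\frac{9}{2} + 0\right) \left(-2\right) = \frac{9}{2} \left(-2\right) = -9$)
$k{\left(p \right)} = p \left(8 + p\right)$ ($k{\left(p \right)} = \left(8 + p\right) p = p \left(8 + p\right)$)
$\frac{1}{k{\left(\left(t + 8\right) \left(-6\right) \right)}} = \frac{1}{\left(-9 + 8\right) \left(-6\right) \left(8 + \left(-9 + 8\right) \left(-6\right)\right)} = \frac{1}{\left(-1\right) \left(-6\right) \left(8 - -6\right)} = \frac{1}{6 \left(8 + 6\right)} = \frac{1}{6 \cdot 14} = \frac{1}{84}$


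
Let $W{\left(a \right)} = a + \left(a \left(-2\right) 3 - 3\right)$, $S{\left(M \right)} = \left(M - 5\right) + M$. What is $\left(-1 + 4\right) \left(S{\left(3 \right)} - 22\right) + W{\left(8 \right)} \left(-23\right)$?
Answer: $926$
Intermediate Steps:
$S{\left(M \right)} = -5 + 2 M$ ($S{\left(M \right)} = \left(-5 + M\right) + M = -5 + 2 M$)
$W{\left(a \right)} = -3 - 5 a$ ($W{\left(a \right)} = a + \left(- 2 a 3 - 3\right) = a - \left(3 + 6 a\right) = -3 - 5 a$)
$\left(-1 + 4\right) \left(S{\left(3 \right)} - 22\right) + W{\left(8 \right)} \left(-23\right) = \left(-1 + 4\right) \left(\left(-5 + 2 \cdot 3\right) - 22\right) + \left(-3 - 40\right) \left(-23\right) = 3 \left(\left(-5 + 6\right) - 22\right) + \left(-3 - 40\right) \left(-23\right) = 3 \left(1 - 22\right) - -989 = 3 \left(-21\right) + 989 = -63 + 989 = 926$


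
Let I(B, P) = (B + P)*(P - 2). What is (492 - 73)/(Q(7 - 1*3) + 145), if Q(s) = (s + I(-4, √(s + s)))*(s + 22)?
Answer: 278635/247537 + 130728*√2/247537 ≈ 1.8725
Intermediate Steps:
I(B, P) = (-2 + P)*(B + P) (I(B, P) = (B + P)*(-2 + P) = (-2 + P)*(B + P))
Q(s) = (22 + s)*(8 + 3*s - 6*√2*√s) (Q(s) = (s + ((√(s + s))² - 2*(-4) - 2*√(s + s) - 4*√(s + s)))*(s + 22) = (s + ((√(2*s))² + 8 - 2*√2*√s - 4*√2*√s))*(22 + s) = (s + ((√2*√s)² + 8 - 2*√2*√s - 4*√2*√s))*(22 + s) = (s + (2*s + 8 - 2*√2*√s - 4*√2*√s))*(22 + s) = (s + (8 + 2*s - 6*√2*√s))*(22 + s) = (8 + 3*s - 6*√2*√s)*(22 + s) = (22 + s)*(8 + 3*s - 6*√2*√s))
(492 - 73)/(Q(7 - 1*3) + 145) = (492 - 73)/((176 + 3*(7 - 1*3)² + 74*(7 - 1*3) - 132*√2*√(7 - 1*3) - 6*√2*(7 - 1*3)^(3/2)) + 145) = 419/((176 + 3*(7 - 3)² + 74*(7 - 3) - 132*√2*√(7 - 3) - 6*√2*(7 - 3)^(3/2)) + 145) = 419/((176 + 3*4² + 74*4 - 132*√2*√4 - 6*√2*4^(3/2)) + 145) = 419/((176 + 3*16 + 296 - 132*√2*2 - 6*√2*8) + 145) = 419/((176 + 48 + 296 - 264*√2 - 48*√2) + 145) = 419/((520 - 312*√2) + 145) = 419/(665 - 312*√2)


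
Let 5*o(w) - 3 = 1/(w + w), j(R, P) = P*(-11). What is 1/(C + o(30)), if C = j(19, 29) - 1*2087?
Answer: -300/721619 ≈ -0.00041573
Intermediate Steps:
j(R, P) = -11*P
o(w) = 3/5 + 1/(10*w) (o(w) = 3/5 + 1/(5*(w + w)) = 3/5 + 1/(5*((2*w))) = 3/5 + (1/(2*w))/5 = 3/5 + 1/(10*w))
C = -2406 (C = -11*29 - 1*2087 = -319 - 2087 = -2406)
1/(C + o(30)) = 1/(-2406 + (1/10)*(1 + 6*30)/30) = 1/(-2406 + (1/10)*(1/30)*(1 + 180)) = 1/(-2406 + (1/10)*(1/30)*181) = 1/(-2406 + 181/300) = 1/(-721619/300) = -300/721619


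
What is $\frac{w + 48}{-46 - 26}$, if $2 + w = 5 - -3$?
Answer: $- \frac{3}{4} \approx -0.75$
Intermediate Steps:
$w = 6$ ($w = -2 + \left(5 - -3\right) = -2 + \left(5 + 3\right) = -2 + 8 = 6$)
$\frac{w + 48}{-46 - 26} = \frac{6 + 48}{-46 - 26} = \frac{1}{-72} \cdot 54 = \left(- \frac{1}{72}\right) 54 = - \frac{3}{4}$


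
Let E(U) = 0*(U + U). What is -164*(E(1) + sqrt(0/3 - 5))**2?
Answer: 820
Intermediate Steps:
E(U) = 0 (E(U) = 0*(2*U) = 0)
-164*(E(1) + sqrt(0/3 - 5))**2 = -164*(0 + sqrt(0/3 - 5))**2 = -164*(0 + sqrt(0*(1/3) - 5))**2 = -164*(0 + sqrt(0 - 5))**2 = -164*(0 + sqrt(-5))**2 = -164*(0 + I*sqrt(5))**2 = -164*(I*sqrt(5))**2 = -164*(-5) = 820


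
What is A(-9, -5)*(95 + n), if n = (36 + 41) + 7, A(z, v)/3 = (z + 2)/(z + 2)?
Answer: 537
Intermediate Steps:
A(z, v) = 3 (A(z, v) = 3*((z + 2)/(z + 2)) = 3*((2 + z)/(2 + z)) = 3*1 = 3)
n = 84 (n = 77 + 7 = 84)
A(-9, -5)*(95 + n) = 3*(95 + 84) = 3*179 = 537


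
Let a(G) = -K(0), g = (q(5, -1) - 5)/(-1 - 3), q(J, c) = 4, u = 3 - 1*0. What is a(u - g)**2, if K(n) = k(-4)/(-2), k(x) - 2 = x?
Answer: 1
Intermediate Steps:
u = 3 (u = 3 + 0 = 3)
k(x) = 2 + x
g = 1/4 (g = (4 - 5)/(-1 - 3) = -1/(-4) = -1*(-1/4) = 1/4 ≈ 0.25000)
K(n) = 1 (K(n) = (2 - 4)/(-2) = -2*(-1/2) = 1)
a(G) = -1 (a(G) = -1*1 = -1)
a(u - g)**2 = (-1)**2 = 1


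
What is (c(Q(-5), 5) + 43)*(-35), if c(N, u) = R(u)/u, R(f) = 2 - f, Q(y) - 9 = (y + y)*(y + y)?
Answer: -1484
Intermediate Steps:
Q(y) = 9 + 4*y² (Q(y) = 9 + (y + y)*(y + y) = 9 + (2*y)*(2*y) = 9 + 4*y²)
c(N, u) = (2 - u)/u
(c(Q(-5), 5) + 43)*(-35) = ((2 - 1*5)/5 + 43)*(-35) = ((2 - 5)/5 + 43)*(-35) = ((⅕)*(-3) + 43)*(-35) = (-⅗ + 43)*(-35) = (212/5)*(-35) = -1484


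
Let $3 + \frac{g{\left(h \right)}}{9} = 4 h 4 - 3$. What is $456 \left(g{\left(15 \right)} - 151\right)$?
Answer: $891480$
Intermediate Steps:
$g{\left(h \right)} = -54 + 144 h$ ($g{\left(h \right)} = -27 + 9 \left(4 h 4 - 3\right) = -27 + 9 \left(16 h - 3\right) = -27 + 9 \left(-3 + 16 h\right) = -27 + \left(-27 + 144 h\right) = -54 + 144 h$)
$456 \left(g{\left(15 \right)} - 151\right) = 456 \left(\left(-54 + 144 \cdot 15\right) - 151\right) = 456 \left(\left(-54 + 2160\right) - 151\right) = 456 \left(2106 - 151\right) = 456 \cdot 1955 = 891480$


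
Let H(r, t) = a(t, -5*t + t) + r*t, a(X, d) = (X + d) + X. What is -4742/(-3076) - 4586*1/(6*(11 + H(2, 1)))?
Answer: -3448391/50754 ≈ -67.943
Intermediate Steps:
a(X, d) = d + 2*X
H(r, t) = -2*t + r*t (H(r, t) = ((-5*t + t) + 2*t) + r*t = (-4*t + 2*t) + r*t = -2*t + r*t)
-4742/(-3076) - 4586*1/(6*(11 + H(2, 1))) = -4742/(-3076) - 4586*1/(6*(11 + 1*(-2 + 2))) = -4742*(-1/3076) - 4586*1/(6*(11 + 1*0)) = 2371/1538 - 4586*1/(6*(11 + 0)) = 2371/1538 - 4586/(11*6) = 2371/1538 - 4586/66 = 2371/1538 - 4586*1/66 = 2371/1538 - 2293/33 = -3448391/50754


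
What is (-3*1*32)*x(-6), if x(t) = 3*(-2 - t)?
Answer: -1152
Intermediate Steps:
x(t) = -6 - 3*t
(-3*1*32)*x(-6) = (-3*1*32)*(-6 - 3*(-6)) = (-3*32)*(-6 + 18) = -96*12 = -1152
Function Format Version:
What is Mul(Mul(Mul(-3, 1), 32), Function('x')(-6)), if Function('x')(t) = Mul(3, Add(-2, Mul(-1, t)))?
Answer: -1152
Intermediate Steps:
Function('x')(t) = Add(-6, Mul(-3, t))
Mul(Mul(Mul(-3, 1), 32), Function('x')(-6)) = Mul(Mul(Mul(-3, 1), 32), Add(-6, Mul(-3, -6))) = Mul(Mul(-3, 32), Add(-6, 18)) = Mul(-96, 12) = -1152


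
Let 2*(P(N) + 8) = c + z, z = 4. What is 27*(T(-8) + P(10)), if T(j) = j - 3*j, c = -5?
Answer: 405/2 ≈ 202.50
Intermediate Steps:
T(j) = -2*j
P(N) = -17/2 (P(N) = -8 + (-5 + 4)/2 = -8 + (½)*(-1) = -8 - ½ = -17/2)
27*(T(-8) + P(10)) = 27*(-2*(-8) - 17/2) = 27*(16 - 17/2) = 27*(15/2) = 405/2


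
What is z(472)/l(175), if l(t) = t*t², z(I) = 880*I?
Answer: 83072/1071875 ≈ 0.077502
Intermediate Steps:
l(t) = t³
z(472)/l(175) = (880*472)/(175³) = 415360/5359375 = 415360*(1/5359375) = 83072/1071875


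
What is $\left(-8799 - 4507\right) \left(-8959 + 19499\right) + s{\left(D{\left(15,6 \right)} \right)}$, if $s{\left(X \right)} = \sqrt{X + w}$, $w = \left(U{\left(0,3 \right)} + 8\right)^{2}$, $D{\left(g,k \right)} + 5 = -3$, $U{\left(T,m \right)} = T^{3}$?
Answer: $-140245240 + 2 \sqrt{14} \approx -1.4025 \cdot 10^{8}$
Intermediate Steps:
$D{\left(g,k \right)} = -8$ ($D{\left(g,k \right)} = -5 - 3 = -8$)
$w = 64$ ($w = \left(0^{3} + 8\right)^{2} = \left(0 + 8\right)^{2} = 8^{2} = 64$)
$s{\left(X \right)} = \sqrt{64 + X}$ ($s{\left(X \right)} = \sqrt{X + 64} = \sqrt{64 + X}$)
$\left(-8799 - 4507\right) \left(-8959 + 19499\right) + s{\left(D{\left(15,6 \right)} \right)} = \left(-8799 - 4507\right) \left(-8959 + 19499\right) + \sqrt{64 - 8} = \left(-13306\right) 10540 + \sqrt{56} = -140245240 + 2 \sqrt{14}$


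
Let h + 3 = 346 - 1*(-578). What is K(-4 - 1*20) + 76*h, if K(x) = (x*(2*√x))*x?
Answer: 69996 + 2304*I*√6 ≈ 69996.0 + 5643.6*I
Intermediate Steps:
K(x) = 2*x^(5/2) (K(x) = (2*x^(3/2))*x = 2*x^(5/2))
h = 921 (h = -3 + (346 - 1*(-578)) = -3 + (346 + 578) = -3 + 924 = 921)
K(-4 - 1*20) + 76*h = 2*(-4 - 1*20)^(5/2) + 76*921 = 2*(-4 - 20)^(5/2) + 69996 = 2*(-24)^(5/2) + 69996 = 2*(1152*I*√6) + 69996 = 2304*I*√6 + 69996 = 69996 + 2304*I*√6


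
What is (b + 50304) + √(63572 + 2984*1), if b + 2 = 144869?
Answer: 195171 + 2*√16639 ≈ 1.9543e+5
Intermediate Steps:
b = 144867 (b = -2 + 144869 = 144867)
(b + 50304) + √(63572 + 2984*1) = (144867 + 50304) + √(63572 + 2984*1) = 195171 + √(63572 + 2984) = 195171 + √66556 = 195171 + 2*√16639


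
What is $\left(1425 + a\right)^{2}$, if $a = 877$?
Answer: $5299204$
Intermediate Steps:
$\left(1425 + a\right)^{2} = \left(1425 + 877\right)^{2} = 2302^{2} = 5299204$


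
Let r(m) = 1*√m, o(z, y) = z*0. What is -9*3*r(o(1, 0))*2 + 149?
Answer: 149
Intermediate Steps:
o(z, y) = 0
r(m) = √m
-9*3*r(o(1, 0))*2 + 149 = -9*3*√0*2 + 149 = -9*3*0*2 + 149 = -0*2 + 149 = -9*0 + 149 = 0 + 149 = 149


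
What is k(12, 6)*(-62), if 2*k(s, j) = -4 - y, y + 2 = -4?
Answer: -62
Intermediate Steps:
y = -6 (y = -2 - 4 = -6)
k(s, j) = 1 (k(s, j) = (-4 - 1*(-6))/2 = (-4 + 6)/2 = (½)*2 = 1)
k(12, 6)*(-62) = 1*(-62) = -62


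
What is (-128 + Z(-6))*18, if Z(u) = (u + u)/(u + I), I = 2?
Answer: -2250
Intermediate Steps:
Z(u) = 2*u/(2 + u) (Z(u) = (u + u)/(u + 2) = (2*u)/(2 + u) = 2*u/(2 + u))
(-128 + Z(-6))*18 = (-128 + 2*(-6)/(2 - 6))*18 = (-128 + 2*(-6)/(-4))*18 = (-128 + 2*(-6)*(-¼))*18 = (-128 + 3)*18 = -125*18 = -2250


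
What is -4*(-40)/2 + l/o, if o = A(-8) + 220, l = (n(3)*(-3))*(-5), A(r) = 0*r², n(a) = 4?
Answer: 883/11 ≈ 80.273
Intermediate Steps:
A(r) = 0
l = 60 (l = (4*(-3))*(-5) = -12*(-5) = 60)
o = 220 (o = 0 + 220 = 220)
-4*(-40)/2 + l/o = -4*(-40)/2 + 60/220 = 160*(½) + 60*(1/220) = 80 + 3/11 = 883/11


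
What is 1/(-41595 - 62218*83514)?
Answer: -1/8669838882 ≈ -1.1534e-10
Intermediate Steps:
1/(-41595 - 62218*83514) = (1/83514)/(-103813) = -1/103813*1/83514 = -1/8669838882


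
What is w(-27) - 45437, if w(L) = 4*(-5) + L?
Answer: -45484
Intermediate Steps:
w(L) = -20 + L
w(-27) - 45437 = (-20 - 27) - 45437 = -47 - 45437 = -45484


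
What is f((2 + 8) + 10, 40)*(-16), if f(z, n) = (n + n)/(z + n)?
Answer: -64/3 ≈ -21.333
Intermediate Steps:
f(z, n) = 2*n/(n + z) (f(z, n) = (2*n)/(n + z) = 2*n/(n + z))
f((2 + 8) + 10, 40)*(-16) = (2*40/(40 + ((2 + 8) + 10)))*(-16) = (2*40/(40 + (10 + 10)))*(-16) = (2*40/(40 + 20))*(-16) = (2*40/60)*(-16) = (2*40*(1/60))*(-16) = (4/3)*(-16) = -64/3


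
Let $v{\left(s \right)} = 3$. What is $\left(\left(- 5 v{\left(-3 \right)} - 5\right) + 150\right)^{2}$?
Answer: $16900$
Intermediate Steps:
$\left(\left(- 5 v{\left(-3 \right)} - 5\right) + 150\right)^{2} = \left(\left(\left(-5\right) 3 - 5\right) + 150\right)^{2} = \left(\left(-15 - 5\right) + 150\right)^{2} = \left(-20 + 150\right)^{2} = 130^{2} = 16900$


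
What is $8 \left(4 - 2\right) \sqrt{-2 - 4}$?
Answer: $16 i \sqrt{6} \approx 39.192 i$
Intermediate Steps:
$8 \left(4 - 2\right) \sqrt{-2 - 4} = 8 \cdot 2 \sqrt{-6} = 16 i \sqrt{6}$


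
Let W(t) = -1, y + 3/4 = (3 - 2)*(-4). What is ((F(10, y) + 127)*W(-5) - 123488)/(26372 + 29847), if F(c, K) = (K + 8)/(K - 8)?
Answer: -6304352/2867169 ≈ -2.1988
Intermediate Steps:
y = -19/4 (y = -¾ + (3 - 2)*(-4) = -¾ + 1*(-4) = -¾ - 4 = -19/4 ≈ -4.7500)
F(c, K) = (8 + K)/(-8 + K)
((F(10, y) + 127)*W(-5) - 123488)/(26372 + 29847) = (((8 - 19/4)/(-8 - 19/4) + 127)*(-1) - 123488)/(26372 + 29847) = (((13/4)/(-51/4) + 127)*(-1) - 123488)/56219 = ((-4/51*13/4 + 127)*(-1) - 123488)*(1/56219) = ((-13/51 + 127)*(-1) - 123488)*(1/56219) = ((6464/51)*(-1) - 123488)*(1/56219) = (-6464/51 - 123488)*(1/56219) = -6304352/51*1/56219 = -6304352/2867169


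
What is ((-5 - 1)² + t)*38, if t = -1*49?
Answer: -494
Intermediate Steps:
t = -49
((-5 - 1)² + t)*38 = ((-5 - 1)² - 49)*38 = ((-6)² - 49)*38 = (36 - 49)*38 = -13*38 = -494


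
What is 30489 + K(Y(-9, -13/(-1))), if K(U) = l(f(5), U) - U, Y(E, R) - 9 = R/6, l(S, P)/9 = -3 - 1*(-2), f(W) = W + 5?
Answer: 182813/6 ≈ 30469.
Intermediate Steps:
f(W) = 5 + W
l(S, P) = -9 (l(S, P) = 9*(-3 - 1*(-2)) = 9*(-3 + 2) = 9*(-1) = -9)
Y(E, R) = 9 + R/6
K(U) = -9 - U
30489 + K(Y(-9, -13/(-1))) = 30489 + (-9 - (9 + (-13/(-1))/6)) = 30489 + (-9 - (9 + (-13*(-1))/6)) = 30489 + (-9 - (9 + (⅙)*13)) = 30489 + (-9 - (9 + 13/6)) = 30489 + (-9 - 1*67/6) = 30489 + (-9 - 67/6) = 30489 - 121/6 = 182813/6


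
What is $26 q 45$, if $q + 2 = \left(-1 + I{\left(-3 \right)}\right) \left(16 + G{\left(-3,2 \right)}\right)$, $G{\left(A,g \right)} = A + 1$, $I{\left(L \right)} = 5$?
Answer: $63180$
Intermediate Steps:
$G{\left(A,g \right)} = 1 + A$
$q = 54$ ($q = -2 + \left(-1 + 5\right) \left(16 + \left(1 - 3\right)\right) = -2 + 4 \left(16 - 2\right) = -2 + 4 \cdot 14 = -2 + 56 = 54$)
$26 q 45 = 26 \cdot 54 \cdot 45 = 1404 \cdot 45 = 63180$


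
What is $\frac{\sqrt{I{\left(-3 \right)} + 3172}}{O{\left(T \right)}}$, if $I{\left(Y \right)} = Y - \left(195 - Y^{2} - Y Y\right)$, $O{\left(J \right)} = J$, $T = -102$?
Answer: $- \frac{2 \sqrt{187}}{51} \approx -0.53627$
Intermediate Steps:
$I{\left(Y \right)} = -195 + Y + 2 Y^{2}$ ($I{\left(Y \right)} = Y + \left(\left(Y^{2} + Y^{2}\right) - 195\right) = Y + \left(2 Y^{2} - 195\right) = Y + \left(-195 + 2 Y^{2}\right) = -195 + Y + 2 Y^{2}$)
$\frac{\sqrt{I{\left(-3 \right)} + 3172}}{O{\left(T \right)}} = \frac{\sqrt{\left(-195 - 3 + 2 \left(-3\right)^{2}\right) + 3172}}{-102} = \sqrt{\left(-195 - 3 + 2 \cdot 9\right) + 3172} \left(- \frac{1}{102}\right) = \sqrt{\left(-195 - 3 + 18\right) + 3172} \left(- \frac{1}{102}\right) = \sqrt{-180 + 3172} \left(- \frac{1}{102}\right) = \sqrt{2992} \left(- \frac{1}{102}\right) = 4 \sqrt{187} \left(- \frac{1}{102}\right) = - \frac{2 \sqrt{187}}{51}$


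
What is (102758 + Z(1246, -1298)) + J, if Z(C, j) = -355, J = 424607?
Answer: 527010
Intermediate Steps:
(102758 + Z(1246, -1298)) + J = (102758 - 355) + 424607 = 102403 + 424607 = 527010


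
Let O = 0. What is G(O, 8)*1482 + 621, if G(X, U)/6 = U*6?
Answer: 427437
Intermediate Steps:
G(X, U) = 36*U (G(X, U) = 6*(U*6) = 6*(6*U) = 36*U)
G(O, 8)*1482 + 621 = (36*8)*1482 + 621 = 288*1482 + 621 = 426816 + 621 = 427437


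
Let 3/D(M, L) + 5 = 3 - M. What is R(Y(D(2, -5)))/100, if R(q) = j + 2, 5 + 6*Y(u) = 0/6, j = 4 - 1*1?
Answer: 1/20 ≈ 0.050000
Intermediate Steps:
j = 3 (j = 4 - 1 = 3)
D(M, L) = 3/(-2 - M) (D(M, L) = 3/(-5 + (3 - M)) = 3/(-2 - M))
Y(u) = -5/6 (Y(u) = -5/6 + (0/6)/6 = -5/6 + (0*(1/6))/6 = -5/6 + (1/6)*0 = -5/6 + 0 = -5/6)
R(q) = 5 (R(q) = 3 + 2 = 5)
R(Y(D(2, -5)))/100 = 5/100 = 5*(1/100) = 1/20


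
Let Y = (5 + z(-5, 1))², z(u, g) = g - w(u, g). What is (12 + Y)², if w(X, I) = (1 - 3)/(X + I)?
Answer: 28561/16 ≈ 1785.1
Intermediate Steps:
w(X, I) = -2/(I + X)
z(u, g) = g + 2/(g + u) (z(u, g) = g - (-2)/(g + u) = g + 2/(g + u))
Y = 121/4 (Y = (5 + (2 + 1*(1 - 5))/(1 - 5))² = (5 + (2 + 1*(-4))/(-4))² = (5 - (2 - 4)/4)² = (5 - ¼*(-2))² = (5 + ½)² = (11/2)² = 121/4 ≈ 30.250)
(12 + Y)² = (12 + 121/4)² = (169/4)² = 28561/16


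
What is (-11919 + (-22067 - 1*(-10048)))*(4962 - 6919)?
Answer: 46846666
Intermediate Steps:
(-11919 + (-22067 - 1*(-10048)))*(4962 - 6919) = (-11919 + (-22067 + 10048))*(-1957) = (-11919 - 12019)*(-1957) = -23938*(-1957) = 46846666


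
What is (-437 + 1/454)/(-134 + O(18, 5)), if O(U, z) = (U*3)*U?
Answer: -198397/380452 ≈ -0.52148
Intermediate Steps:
O(U, z) = 3*U**2 (O(U, z) = (3*U)*U = 3*U**2)
(-437 + 1/454)/(-134 + O(18, 5)) = (-437 + 1/454)/(-134 + 3*18**2) = (-437 + 1/454)/(-134 + 3*324) = -198397/(454*(-134 + 972)) = -198397/454/838 = -198397/454*1/838 = -198397/380452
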